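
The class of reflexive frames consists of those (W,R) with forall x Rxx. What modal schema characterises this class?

□p → p

A defining formula is □p → p (the T axiom).
Suppose □p→p is valid. At any x set V(p)={w : Rxw}. Then □p holds at x, so p holds at x, i.e. Rxx.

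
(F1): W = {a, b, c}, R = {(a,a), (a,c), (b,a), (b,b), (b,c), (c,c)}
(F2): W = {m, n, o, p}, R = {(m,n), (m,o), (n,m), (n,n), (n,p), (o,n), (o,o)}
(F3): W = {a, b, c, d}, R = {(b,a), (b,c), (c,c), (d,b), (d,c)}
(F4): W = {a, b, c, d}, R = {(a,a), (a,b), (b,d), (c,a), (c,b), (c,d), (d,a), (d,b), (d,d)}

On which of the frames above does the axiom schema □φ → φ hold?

This is the axiom for reflexivity; its first-order frame correspondent is ∀x Rxx.
(F1): condition met.
(F2): fails — world m does not see itself.
(F3): fails — world a does not see itself.
(F4): fails — world b does not see itself.
Valid on: (F1).

(F1)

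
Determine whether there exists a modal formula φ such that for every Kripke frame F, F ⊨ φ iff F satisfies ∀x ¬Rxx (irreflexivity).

No

Any modally definable frame class is closed under surjective bounded morphisms.
The 5-cycle (worlds w0,w1,w2,w3,w4 with w0→w1→w2→w3→w4→w0) is irreflexive, and the map sending every world to a single reflexive point • is a surjective bounded morphism (forth: every edge maps to (•,•); back: every world has a successor). So any modal formula valid on the 5-cycle is also valid on the reflexive point, which is not irreflexive.
Hence irreflexivity is not modally definable.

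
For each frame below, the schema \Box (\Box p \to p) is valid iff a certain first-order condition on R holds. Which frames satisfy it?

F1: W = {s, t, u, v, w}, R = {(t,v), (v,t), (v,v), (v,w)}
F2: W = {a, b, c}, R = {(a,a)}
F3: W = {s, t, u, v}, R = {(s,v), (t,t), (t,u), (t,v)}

Frame correspondent (Sahlqvist): \forall x \forall y (Rxy \to Ryy) — i.e. shift-reflexivity.
F1: fails — Rvt but not Rtt.
F2: satisfies the condition.
F3: fails — Rtu but not Ruu.

F2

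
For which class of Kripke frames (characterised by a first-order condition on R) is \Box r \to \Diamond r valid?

seriality

Suppose □r→◇r is valid. At any x set V(r)=W. Then □r at x, so ◇r at x, so x has a successor.
The converse is a direct semantic check.
So the correspondent is seriality.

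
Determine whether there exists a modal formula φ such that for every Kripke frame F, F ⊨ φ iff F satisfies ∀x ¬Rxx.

Not definable by any modal formula

Modal frame validity is preserved under surjective bounded morphisms.
The 2-cycle (worlds s,t with s→t→s) is irreflexive, and the map sending every world to a single reflexive point • is a surjective bounded morphism (forth: every edge maps to (•,•); back: every world has a successor). So any modal formula valid on the 2-cycle is also valid on the reflexive point, which is not irreflexive.
Hence irreflexivity is not modally definable.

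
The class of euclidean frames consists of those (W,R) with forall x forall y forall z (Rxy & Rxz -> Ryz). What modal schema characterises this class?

The condition is the Euclidean property. The 5 schema ◇p → □◇p defines it.
Suppose ◇p→□◇p is valid. Take Rxy, Rxz and set V(p)={y}. Then ◇p at x, so □◇p at x, so ◇p at z, so some w with Rzw has p; w=y, i.e. Rzy. By symmetry of the argument, Ryz.

◇p → □◇p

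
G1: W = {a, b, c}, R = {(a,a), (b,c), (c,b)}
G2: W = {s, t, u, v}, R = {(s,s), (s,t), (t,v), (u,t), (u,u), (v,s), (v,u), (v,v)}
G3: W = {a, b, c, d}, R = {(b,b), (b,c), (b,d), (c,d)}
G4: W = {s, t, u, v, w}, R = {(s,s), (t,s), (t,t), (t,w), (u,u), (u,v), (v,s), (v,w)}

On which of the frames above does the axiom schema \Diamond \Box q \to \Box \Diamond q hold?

Frame correspondent (Sahlqvist): \forall x \forall y \forall z (Rxy \wedge Rxz \to \exists w (Ryw \wedge Rzw)) — i.e. convergence.
G1: condition met.
G2: fails — Rss and Rst but s and t have no common successor.
G3: fails — Rbd and Rbd but d and d have no common successor.
G4: fails — Rts and Rtw but s and w have no common successor.

G1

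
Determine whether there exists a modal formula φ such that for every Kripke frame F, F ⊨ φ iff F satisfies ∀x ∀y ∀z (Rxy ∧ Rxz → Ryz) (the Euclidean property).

This is a Sahlqvist condition; the 5 axiom ◇q → □◇q defines it.

Definable; ◇q → □◇q defines it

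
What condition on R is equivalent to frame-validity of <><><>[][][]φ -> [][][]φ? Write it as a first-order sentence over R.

This is a Sahlqvist (Geach-type) schema ◇^3□^3φ → □^3◇^0φ.
First-order correspondent: forall x forall y forall z ((x R^3 y & x R^3 z) -> exists w (y R^3 w & z = w)).

forall x forall y forall z ((x R^3 y & x R^3 z) -> exists w (y R^3 w & z = w))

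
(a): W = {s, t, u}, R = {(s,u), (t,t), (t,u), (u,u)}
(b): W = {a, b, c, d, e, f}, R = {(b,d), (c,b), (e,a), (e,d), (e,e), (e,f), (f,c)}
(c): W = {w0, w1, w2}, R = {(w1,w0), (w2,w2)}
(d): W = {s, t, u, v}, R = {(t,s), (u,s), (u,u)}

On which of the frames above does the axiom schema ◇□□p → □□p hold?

(c)

The schema corresponds to a generalized confluence (Geach) condition: ∀x ∀y ∀z ((xRy ∧ xR²z) → ∃w (yR²w ∧ z = w)).
(a): fails — tRu, tR²t but no w with uR²w and t=w.
(b): fails — cRb, cR²d but no w with bR²w and d=w.
(c): ✓.
(d): fails — uRs, uR²s but no w with sR²w and s=w.
Valid on: (c).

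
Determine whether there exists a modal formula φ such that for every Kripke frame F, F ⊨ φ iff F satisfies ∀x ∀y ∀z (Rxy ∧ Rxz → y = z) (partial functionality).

Definable; ◇r → □r defines it

This is a Sahlqvist condition; the CD axiom ◇r → □r defines it.
Suppose ◇r→□r is valid. Take Rxy, Rxz and set V(r)={y}. Then ◇r at x, so □r at x, so r at z, i.e. z=y.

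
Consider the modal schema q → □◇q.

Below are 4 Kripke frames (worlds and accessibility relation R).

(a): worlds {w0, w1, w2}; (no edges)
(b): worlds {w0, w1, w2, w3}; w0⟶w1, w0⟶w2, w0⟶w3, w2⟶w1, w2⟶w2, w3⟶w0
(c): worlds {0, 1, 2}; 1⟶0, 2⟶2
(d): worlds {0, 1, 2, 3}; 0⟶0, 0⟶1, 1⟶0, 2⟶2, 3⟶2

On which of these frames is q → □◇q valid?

Frame correspondent (Sahlqvist): ∀x ∀y (Rxy → Ryx) — i.e. symmetry.
(a): ✓.
(b): fails — Rw0w1 but not Rw1w0.
(c): fails — R10 but not R01.
(d): fails — R32 but not R23.

(a)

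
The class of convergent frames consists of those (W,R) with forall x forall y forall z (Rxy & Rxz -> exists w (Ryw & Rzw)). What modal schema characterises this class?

◇□ψ → □◇ψ

This is convergence; the standard corresponding axiom is .2: ◇□ψ → □◇ψ.
Suppose ◇□ψ→□◇ψ is valid. Take Rxy, Rxz and set V(ψ)={w : Ryw}. Then □ψ at y so ◇□ψ at x, so □◇ψ at x, so ◇ψ at z, giving w with Rzw and Ryw.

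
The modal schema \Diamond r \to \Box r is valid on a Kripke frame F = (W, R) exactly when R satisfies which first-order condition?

Suppose ◇r→□r is valid. Take Rxy, Rxz and set V(r)={y}. Then ◇r at x, so □r at x, so r at z, i.e. z=y.

Partial functionality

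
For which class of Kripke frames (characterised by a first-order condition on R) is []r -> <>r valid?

Suppose □r→◇r is valid. At any x set V(r)=W. Then □r at x, so ◇r at x, so x has a successor.

seriality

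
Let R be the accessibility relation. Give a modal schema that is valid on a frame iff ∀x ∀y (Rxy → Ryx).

This is symmetry; the standard corresponding axiom is B: r → □◇r.

r → □◇r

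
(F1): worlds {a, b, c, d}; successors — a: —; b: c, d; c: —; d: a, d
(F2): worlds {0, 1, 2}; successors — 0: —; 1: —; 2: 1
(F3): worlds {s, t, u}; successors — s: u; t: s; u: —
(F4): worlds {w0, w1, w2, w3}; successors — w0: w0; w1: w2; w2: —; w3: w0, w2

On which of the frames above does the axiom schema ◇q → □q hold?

Frame correspondent (Sahlqvist): ∀x ∀y ∀z (Rxy ∧ Rxz → y = z) — i.e. partial functionality.
(F1): fails — b sees both c and d.
(F2): satisfies the condition.
(F3): satisfies the condition.
(F4): fails — w3 sees both w0 and w2.

(F2), (F3)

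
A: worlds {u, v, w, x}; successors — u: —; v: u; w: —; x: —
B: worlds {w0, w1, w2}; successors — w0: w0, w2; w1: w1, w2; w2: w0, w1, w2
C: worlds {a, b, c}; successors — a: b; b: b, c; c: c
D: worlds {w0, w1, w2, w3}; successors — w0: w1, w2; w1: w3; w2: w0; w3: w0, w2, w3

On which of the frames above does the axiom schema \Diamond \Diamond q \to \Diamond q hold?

A

Frame correspondent (Sahlqvist): \forall x \forall y \forall z (Rxy \wedge Ryz \to Rxz) — i.e. transitivity.
A: ✓.
B: fails — Rw1w2 and Rw2w0 but not Rw1w0.
C: fails — Rab and Rbc but not Rac.
D: fails — Rw1w3 and Rw3w2 but not Rw1w2.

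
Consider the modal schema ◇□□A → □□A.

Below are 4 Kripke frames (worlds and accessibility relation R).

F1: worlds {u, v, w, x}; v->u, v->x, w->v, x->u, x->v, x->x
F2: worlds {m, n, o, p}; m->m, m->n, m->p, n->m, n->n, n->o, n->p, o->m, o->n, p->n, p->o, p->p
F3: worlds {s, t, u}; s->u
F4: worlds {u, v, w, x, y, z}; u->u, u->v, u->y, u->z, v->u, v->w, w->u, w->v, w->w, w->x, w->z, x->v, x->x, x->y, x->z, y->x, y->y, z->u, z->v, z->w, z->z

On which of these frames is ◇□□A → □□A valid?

The schema corresponds to a generalized confluence (Geach) condition: ∀x ∀y ∀z ((xRy ∧ xR²z) → ∃w (yR²w ∧ z = w)).
F1: fails — vRu, vR²u but no t with uR²t and u=t.
F2: ✓.
F3: ✓.
F4: fails — uRy, uR²u but no t with yR²t and u=t.
Valid on: F2, F3.

F2, F3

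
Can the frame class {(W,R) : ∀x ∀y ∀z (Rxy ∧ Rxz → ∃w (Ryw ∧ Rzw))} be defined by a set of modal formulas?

The condition is convergence. A defining modal formula is ◇□r → □◇r.

Yes — defined by ◇□r → □◇r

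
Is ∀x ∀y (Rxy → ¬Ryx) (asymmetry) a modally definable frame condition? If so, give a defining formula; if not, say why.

No

Any modally definable frame class is closed under surjective bounded morphisms.
The 4-cycle (worlds 0,1,2,3 with 0→1→2→3→0) is asymmetric. Mapping every world to a single reflexive point • is a surjective bounded morphism, and the reflexive point is not asymmetric (R•• but asymmetry requires ¬R••).
So the class is not modally definable.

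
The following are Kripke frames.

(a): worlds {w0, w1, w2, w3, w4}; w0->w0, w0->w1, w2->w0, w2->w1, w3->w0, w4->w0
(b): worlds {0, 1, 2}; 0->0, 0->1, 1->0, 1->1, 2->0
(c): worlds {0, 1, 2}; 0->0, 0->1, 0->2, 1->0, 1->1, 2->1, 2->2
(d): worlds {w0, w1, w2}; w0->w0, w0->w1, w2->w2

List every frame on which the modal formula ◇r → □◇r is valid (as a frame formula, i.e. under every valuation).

Frame correspondent (Sahlqvist): ∀x ∀y ∀z (Rxy ∧ Rxz → Ryz) — i.e. the Euclidean property.
(a): fails — Rw0w1 and Rw0w1 but not Rw1w1.
(b): ✓.
(c): fails — R02 and R00 but not R20.
(d): fails — Rw0w1 and Rw0w1 but not Rw1w1.
Valid on: (b).

(b)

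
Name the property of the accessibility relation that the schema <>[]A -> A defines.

This is frame-equivalent to A → □◇A (substitute ¬A for A and contrapose).
Suppose A→□◇A is valid. Take Rxy and set V(A)={x}. Then A at x, so □◇A at x, so ◇A at y, so some z with Ryz has A; z=x, i.e. Ryx.
Conversely, any frame satisfying forall x forall y (Rxy -> Ryx) validates the schema.
So the correspondent is symmetry.

symmetry: forall x forall y (Rxy -> Ryx)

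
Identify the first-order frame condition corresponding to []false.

Emptiness of R

□⊥ is valid iff no world has any successor (otherwise □⊥ fails at any world with one).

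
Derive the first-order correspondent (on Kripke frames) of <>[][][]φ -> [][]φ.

This is a Sahlqvist (Geach-type) schema ◇^1□^3φ → □^2◇^0φ.
First-order correspondent: forall x forall y forall z ((xRy & x R^2 z) -> exists w (y R^3 w & z = w)).

forall x forall y forall z ((xRy & x R^2 z) -> exists w (y R^3 w & z = w))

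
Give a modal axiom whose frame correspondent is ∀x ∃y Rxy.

The condition is seriality. The D schema □p → ◇p defines it.

□p → ◇p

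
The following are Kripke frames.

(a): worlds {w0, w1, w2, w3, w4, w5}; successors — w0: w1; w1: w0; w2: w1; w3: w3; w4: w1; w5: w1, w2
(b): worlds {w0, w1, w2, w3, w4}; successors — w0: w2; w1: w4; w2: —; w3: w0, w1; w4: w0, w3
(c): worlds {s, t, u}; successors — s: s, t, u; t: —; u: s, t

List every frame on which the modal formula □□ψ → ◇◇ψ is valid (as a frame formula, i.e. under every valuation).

This is the axiom for a generalized confluence (Geach) condition; its first-order frame correspondent is ∀x ∃w (xR²w ∧ xR²w).
(a): condition met.
(b): fails — at w0 but no w with w0R²w and w0R²w.
(c): fails — at t but no w with tR²w and tR²w.
Valid on: (a).

(a)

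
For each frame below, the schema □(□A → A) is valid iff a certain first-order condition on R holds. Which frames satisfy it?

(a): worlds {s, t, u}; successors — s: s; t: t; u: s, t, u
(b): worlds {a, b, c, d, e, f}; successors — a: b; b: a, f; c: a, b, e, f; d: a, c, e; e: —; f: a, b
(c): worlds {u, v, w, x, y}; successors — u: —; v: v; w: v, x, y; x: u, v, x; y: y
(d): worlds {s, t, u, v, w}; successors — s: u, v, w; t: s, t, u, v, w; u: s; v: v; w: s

(a)

Frame correspondent (Sahlqvist): ∀x ∀y (Rxy → Ryy) — i.e. shift-reflexivity.
(a): satisfies the condition.
(b): fails — Rdc but not Rcc.
(c): fails — Rxu but not Ruu.
(d): fails — Rus but not Rss.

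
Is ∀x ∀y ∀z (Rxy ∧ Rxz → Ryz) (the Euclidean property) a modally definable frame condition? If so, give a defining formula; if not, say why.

Yes, by ◇q → □◇q

This is a Sahlqvist condition; the 5 axiom ◇q → □◇q defines it.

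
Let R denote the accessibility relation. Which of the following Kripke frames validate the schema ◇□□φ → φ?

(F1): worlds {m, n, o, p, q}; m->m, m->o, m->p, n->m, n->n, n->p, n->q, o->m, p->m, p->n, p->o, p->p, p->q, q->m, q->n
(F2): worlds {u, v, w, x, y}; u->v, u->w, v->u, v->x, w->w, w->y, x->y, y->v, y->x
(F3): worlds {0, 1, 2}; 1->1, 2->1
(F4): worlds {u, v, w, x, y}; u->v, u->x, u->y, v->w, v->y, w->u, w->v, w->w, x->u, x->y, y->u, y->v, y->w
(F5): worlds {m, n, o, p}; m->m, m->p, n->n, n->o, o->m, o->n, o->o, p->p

(F1)

This is the axiom for a generalized confluence (Geach) condition; its first-order frame correspondent is ∀x ∀y (xRy → ∃w (yR²w ∧ x = w)).
(F1): condition met.
(F2): fails — uRv but no t with vR²t and u=t.
(F3): fails — 2R1 but no w with 1R²w and 2=w.
(F4): fails — xRu but no t with uR²t and x=t.
(F5): fails — mRp but no w with pR²w and m=w.
Valid on: (F1).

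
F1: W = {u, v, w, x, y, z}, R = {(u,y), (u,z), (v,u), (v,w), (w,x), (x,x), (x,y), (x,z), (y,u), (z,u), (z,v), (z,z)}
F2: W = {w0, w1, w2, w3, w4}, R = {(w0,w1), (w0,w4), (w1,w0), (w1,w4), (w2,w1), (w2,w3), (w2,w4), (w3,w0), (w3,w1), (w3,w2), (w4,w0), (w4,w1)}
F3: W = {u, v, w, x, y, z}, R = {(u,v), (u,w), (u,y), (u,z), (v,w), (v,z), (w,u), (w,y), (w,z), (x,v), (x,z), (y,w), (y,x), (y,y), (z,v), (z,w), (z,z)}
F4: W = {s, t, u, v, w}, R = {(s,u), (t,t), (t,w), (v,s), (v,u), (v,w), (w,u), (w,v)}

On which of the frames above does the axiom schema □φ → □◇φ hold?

This is the axiom for a generalized confluence (Geach) condition; its first-order frame correspondent is ∀x ∀z (xRz → ∃w (xRw ∧ zRw)).
F1: fails — uRy but no t with uRt and yRt.
F2: ✓.
F3: fails — yRx but no t with yRt and xRt.
F4: fails — sRu but no w* with sRw* and uRw*.

F2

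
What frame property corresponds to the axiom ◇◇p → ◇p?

Transitivity

This is a form of the 4 axiom.
Its frame correspondent is transitivity — ∀x ∀y ∀z (Rxy ∧ Ryz → Rxz).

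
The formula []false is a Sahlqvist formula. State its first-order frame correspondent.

□⊥ is valid iff no world has any successor (otherwise □⊥ fails at any world with one).
Conversely, any frame satisfying forall x forall y ~Rxy validates the schema.
So the correspondent is emptiness of R.

Emptiness of R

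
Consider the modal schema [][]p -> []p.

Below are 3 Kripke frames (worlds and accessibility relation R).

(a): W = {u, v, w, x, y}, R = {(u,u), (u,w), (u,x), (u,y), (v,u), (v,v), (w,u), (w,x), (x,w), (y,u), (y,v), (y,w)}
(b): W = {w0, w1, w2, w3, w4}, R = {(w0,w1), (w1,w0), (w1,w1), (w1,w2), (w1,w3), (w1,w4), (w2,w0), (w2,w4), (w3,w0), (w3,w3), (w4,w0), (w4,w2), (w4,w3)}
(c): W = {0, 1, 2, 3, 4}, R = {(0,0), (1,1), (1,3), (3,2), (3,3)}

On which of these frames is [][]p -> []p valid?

(c)

The schema corresponds to density: forall x forall y (Rxy -> exists z (Rxz & Rzy)).
(a): fails — Rxw but no z with Rxz and Rzw.
(b): fails — Rw2w4 but no z with Rw2z and Rzw4.
(c): satisfies the condition.
Valid on: (c).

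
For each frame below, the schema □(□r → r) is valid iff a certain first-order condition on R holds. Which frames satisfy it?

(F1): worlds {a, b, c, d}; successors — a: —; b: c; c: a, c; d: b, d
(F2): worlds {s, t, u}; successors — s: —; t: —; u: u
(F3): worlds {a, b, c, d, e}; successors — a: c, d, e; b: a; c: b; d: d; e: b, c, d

Frame correspondent (Sahlqvist): ∀x ∀y (Rxy → Ryy) — i.e. shift-reflexivity.
(F1): fails — Rdb but not Rbb.
(F2): satisfies the condition.
(F3): fails — Reb but not Rbb.
Valid on: (F2).

(F2)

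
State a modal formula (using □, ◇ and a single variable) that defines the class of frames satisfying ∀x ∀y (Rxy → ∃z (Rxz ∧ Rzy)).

This is density; the standard corresponding axiom is C4: □□r → □r.
Suppose □□r→□r is valid. Take Rxy and set V(r)={w : xR²w}. Then □□r at x, so □r at x, so r at y, i.e. ∃z(Rxz∧Rzy).

□□r → □r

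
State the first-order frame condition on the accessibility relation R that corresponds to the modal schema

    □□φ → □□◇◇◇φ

∀x ∀z (xR²z → ∃w (xR²w ∧ zR³w))

This is a Sahlqvist (Geach-type) schema ◇^0□^2φ → □^2◇^3φ.
Minimal-valuation argument: fix x; take any y with xR^0y and any z with xR^2z. Set V(φ) to the set of worlds R-reachable from y in exactly 2 steps. Then □^2φ holds at y, so the antecedent holds at x; validity forces ◇^3φ at z, giving a w with zR^3w and yR^2w.
First-order correspondent: ∀x ∀z (xR²z → ∃w (xR²w ∧ zR³w)).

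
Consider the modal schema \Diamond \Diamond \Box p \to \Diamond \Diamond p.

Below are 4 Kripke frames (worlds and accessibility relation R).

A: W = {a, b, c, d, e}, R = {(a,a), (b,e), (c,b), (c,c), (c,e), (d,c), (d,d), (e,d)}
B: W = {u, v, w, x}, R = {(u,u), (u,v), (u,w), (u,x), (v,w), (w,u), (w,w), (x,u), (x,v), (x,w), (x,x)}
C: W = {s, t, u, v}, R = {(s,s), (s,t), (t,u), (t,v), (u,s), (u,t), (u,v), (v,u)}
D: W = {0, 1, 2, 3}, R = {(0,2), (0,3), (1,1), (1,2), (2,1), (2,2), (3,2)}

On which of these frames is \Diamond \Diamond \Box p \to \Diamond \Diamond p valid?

Frame correspondent (Sahlqvist): \forall x \forall y (x R^2 y \to \exists w (yRw \wedge x R^2 w)) — i.e. a generalized confluence (Geach) condition.
A: condition met.
B: condition met.
C: fails — vR²v but no w with vRw and vR²w.
D: condition met.
Valid on: A, B, D.

A, B, D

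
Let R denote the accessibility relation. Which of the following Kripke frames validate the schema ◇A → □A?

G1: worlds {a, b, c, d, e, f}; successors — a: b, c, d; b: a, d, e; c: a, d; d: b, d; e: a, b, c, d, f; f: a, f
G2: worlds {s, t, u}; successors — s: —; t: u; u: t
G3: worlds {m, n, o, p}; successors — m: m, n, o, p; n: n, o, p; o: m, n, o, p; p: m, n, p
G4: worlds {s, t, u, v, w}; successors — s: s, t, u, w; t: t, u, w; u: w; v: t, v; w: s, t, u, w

The schema corresponds to partial functionality: ∀x ∀y ∀z (Rxy ∧ Rxz → y = z).
G1: fails — a sees both b and c.
G2: holds.
G3: fails — m sees both m and n.
G4: fails — s sees both s and t.
Valid on: G2.

G2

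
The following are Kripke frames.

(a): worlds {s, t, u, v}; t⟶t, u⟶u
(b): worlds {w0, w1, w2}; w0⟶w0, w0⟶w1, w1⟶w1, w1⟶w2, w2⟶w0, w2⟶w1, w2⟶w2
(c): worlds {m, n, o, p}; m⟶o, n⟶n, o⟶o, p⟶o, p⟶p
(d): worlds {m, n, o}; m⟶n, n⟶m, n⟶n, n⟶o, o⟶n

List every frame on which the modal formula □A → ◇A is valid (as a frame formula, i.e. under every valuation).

(b), (c), (d)

This is the axiom for seriality; its first-order frame correspondent is ∀x ∃y Rxy.
(a): fails — world s has no successor.
(b): ✓.
(c): ✓.
(d): ✓.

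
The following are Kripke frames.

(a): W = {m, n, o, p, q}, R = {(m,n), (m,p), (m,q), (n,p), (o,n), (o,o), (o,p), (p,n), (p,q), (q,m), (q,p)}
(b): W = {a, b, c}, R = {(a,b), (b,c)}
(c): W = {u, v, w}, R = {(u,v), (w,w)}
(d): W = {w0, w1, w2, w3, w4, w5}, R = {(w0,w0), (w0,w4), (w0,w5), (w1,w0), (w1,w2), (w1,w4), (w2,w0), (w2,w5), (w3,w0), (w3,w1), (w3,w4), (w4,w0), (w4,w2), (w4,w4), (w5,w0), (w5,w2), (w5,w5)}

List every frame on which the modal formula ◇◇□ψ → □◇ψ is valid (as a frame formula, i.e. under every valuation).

(c), (d)

The schema corresponds to a generalized confluence (Geach) condition: ∀x ∀y ∀z ((xR²y ∧ xRz) → ∃w (yRw ∧ zRw)).
(a): fails — mR²n, mRp but no w with nRw and pRw.
(b): fails — aR²c, aRb but no w with cRw and bRw.
(c): holds.
(d): holds.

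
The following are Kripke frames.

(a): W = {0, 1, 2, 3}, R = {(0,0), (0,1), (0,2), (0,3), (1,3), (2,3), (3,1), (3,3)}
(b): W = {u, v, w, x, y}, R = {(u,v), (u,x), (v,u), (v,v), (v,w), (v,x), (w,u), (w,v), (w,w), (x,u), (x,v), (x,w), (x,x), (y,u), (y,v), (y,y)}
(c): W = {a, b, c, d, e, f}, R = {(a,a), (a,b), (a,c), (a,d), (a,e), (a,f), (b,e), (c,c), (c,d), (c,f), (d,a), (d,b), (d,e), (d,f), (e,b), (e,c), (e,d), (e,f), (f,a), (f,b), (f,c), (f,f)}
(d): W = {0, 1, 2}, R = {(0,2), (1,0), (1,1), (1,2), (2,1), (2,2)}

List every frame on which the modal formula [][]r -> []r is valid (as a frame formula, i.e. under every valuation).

This is the axiom for density; its first-order frame correspondent is forall x forall y (Rxy -> exists z (Rxz & Rzy)).
(a): condition met.
(b): condition met.
(c): fails — Rbe but no z with Rbz and Rze.
(d): condition met.

(a), (b), (d)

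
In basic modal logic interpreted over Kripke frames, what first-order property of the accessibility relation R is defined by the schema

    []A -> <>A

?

This schema is the D axiom.
It corresponds to seriality: forall x exists y Rxy.

seriality: forall x exists y Rxy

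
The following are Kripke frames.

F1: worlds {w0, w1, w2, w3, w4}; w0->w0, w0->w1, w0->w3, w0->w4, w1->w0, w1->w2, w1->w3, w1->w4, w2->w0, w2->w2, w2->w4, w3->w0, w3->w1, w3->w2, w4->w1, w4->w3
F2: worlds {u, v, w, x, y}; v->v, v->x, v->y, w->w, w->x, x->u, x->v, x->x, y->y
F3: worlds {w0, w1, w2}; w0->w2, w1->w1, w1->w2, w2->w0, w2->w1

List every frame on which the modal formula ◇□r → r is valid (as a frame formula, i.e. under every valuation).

F3

The schema corresponds to symmetry: ∀x ∀y (Rxy → Ryx).
F1: fails — Rw1w2 but not Rw2w1.
F2: fails — Rwx but not Rxw.
F3: ✓.
Valid on: F3.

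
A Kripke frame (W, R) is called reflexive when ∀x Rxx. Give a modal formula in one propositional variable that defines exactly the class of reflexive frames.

□ψ → ψ

The condition is reflexivity. The T schema □ψ → ψ defines it.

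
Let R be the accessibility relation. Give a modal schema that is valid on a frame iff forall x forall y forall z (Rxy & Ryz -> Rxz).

The condition is transitivity. The 4 schema □p → □□p defines it.
Suppose □p→□□p is valid. Take Rxy, Ryz and set V(p)={w : Rxw}. Then □p at x, so □□p at x, so □p at y, so p at z, i.e. Rxz.

□p → □□p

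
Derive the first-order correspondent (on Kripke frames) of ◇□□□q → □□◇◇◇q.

∀x ∀y ∀z ((xRy ∧ xR²z) → ∃w (yR³w ∧ zR³w))

This is a Sahlqvist (Geach-type) schema ◇^1□^3q → □^2◇^3q.
Minimal-valuation argument: fix x; take any y with xR^1y and any z with xR^2z. Set V(q) to the set of worlds R-reachable from y in exactly 3 steps. Then □^3q holds at y, so the antecedent holds at x; validity forces ◇^3q at z, giving a w with zR^3w and yR^3w.
First-order correspondent: ∀x ∀y ∀z ((xRy ∧ xR²z) → ∃w (yR³w ∧ zR³w)).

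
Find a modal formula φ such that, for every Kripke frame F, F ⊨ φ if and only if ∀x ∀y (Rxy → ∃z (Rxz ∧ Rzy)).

□□r → □r

The condition is density. The C4 schema □□r → □r defines it.
Suppose □□r→□r is valid. Take Rxy and set V(r)={w : xR²w}. Then □□r at x, so □r at x, so r at y, i.e. ∃z(Rxz∧Rzy).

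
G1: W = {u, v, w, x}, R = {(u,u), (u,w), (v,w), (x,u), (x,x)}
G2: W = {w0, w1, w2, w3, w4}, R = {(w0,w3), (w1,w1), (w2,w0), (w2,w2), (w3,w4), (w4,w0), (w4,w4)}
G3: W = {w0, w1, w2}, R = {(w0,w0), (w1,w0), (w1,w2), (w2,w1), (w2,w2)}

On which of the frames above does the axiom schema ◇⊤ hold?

Frame correspondent (Sahlqvist): ∀x ∃y Rxy — i.e. seriality.
G1: fails — world w has no successor.
G2: condition met.
G3: condition met.
Valid on: G2, G3.

G2, G3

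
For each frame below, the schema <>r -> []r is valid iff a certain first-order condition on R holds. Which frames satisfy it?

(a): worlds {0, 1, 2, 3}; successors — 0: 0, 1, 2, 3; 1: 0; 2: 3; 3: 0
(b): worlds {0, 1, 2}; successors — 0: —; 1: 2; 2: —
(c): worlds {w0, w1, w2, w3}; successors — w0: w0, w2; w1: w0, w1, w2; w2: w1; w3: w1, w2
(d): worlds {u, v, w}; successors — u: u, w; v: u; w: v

(b)

This is the axiom for partial functionality; its first-order frame correspondent is forall x forall y forall z (Rxy & Rxz -> y = z).
(a): fails — 0 sees both 0 and 1.
(b): holds.
(c): fails — w0 sees both w0 and w2.
(d): fails — u sees both u and w.
Valid on: (b).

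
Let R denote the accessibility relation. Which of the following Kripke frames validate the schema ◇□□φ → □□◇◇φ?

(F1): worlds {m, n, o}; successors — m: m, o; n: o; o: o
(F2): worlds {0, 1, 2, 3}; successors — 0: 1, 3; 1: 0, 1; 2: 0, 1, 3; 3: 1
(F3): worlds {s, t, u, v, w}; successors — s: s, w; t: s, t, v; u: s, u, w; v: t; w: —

(F1), (F2)

This is the axiom for a generalized confluence (Geach) condition; its first-order frame correspondent is ∀x ∀y ∀z ((xRy ∧ xR²z) → ∃w (yR²w ∧ zR²w)).
(F1): holds.
(F2): holds.
(F3): fails — sRs, sR²w but no w* with sR²w* and wR²w*.
Valid on: (F1), (F2).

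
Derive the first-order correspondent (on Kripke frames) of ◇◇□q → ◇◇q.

This is a Sahlqvist (Geach-type) schema ◇^2□^1q → □^0◇^2q.
Minimal-valuation argument: fix x; take any y with xR^2y and any z with xR^0z. Set V(q) to the set of worlds R-reachable from y in exactly 1 step. Then □^1q holds at y, so the antecedent holds at x; validity forces ◇^2q at z, giving a w with zR^2w and yR^1w.
First-order correspondent: ∀x ∀y (xR²y → ∃w (yRw ∧ xR²w)).

∀x ∀y (xR²y → ∃w (yRw ∧ xR²w))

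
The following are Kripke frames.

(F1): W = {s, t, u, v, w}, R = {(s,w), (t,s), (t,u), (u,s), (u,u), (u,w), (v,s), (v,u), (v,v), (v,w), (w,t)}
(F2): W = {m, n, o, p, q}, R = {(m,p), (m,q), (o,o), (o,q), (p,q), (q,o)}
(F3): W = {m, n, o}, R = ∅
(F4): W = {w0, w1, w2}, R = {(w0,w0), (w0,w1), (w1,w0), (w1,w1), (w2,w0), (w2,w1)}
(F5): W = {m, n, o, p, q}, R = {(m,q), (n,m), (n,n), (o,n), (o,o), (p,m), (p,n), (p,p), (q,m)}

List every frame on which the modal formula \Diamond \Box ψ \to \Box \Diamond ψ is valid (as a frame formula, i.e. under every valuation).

(F3), (F4)

The schema corresponds to convergence: \forall x \forall y \forall z (Rxy \wedge Rxz \to \exists w (Ryw \wedge Rzw)).
(F1): fails — Ruw and Ruu but w and u have no common successor.
(F2): fails — Rmq and Rmp but q and p have no common successor.
(F3): condition met.
(F4): condition met.
(F5): fails — Rnn and Rnm but n and m have no common successor.
Valid on: (F3), (F4).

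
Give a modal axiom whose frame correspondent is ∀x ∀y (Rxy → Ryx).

ψ → □◇ψ

This is symmetry; the standard corresponding axiom is B: ψ → □◇ψ.
Suppose ψ→□◇ψ is valid. Take Rxy and set V(ψ)={x}. Then ψ at x, so □◇ψ at x, so ◇ψ at y, so some z with Ryz has ψ; z=x, i.e. Ryx.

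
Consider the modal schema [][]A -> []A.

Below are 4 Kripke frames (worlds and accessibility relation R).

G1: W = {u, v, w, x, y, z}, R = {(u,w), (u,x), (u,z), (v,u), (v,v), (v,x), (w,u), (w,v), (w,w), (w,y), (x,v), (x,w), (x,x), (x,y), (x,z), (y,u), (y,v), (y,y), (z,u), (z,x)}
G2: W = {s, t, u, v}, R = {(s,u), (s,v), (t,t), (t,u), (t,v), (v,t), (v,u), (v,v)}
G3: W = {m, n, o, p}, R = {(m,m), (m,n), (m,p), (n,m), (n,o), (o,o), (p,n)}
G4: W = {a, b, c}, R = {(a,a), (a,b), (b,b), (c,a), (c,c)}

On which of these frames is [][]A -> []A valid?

G2, G4

This is the axiom for density; its first-order frame correspondent is forall x forall y (Rxy -> exists z (Rxz & Rzy)).
G1: fails — Rzu but no t with Rzt and Rtu.
G2: ✓.
G3: fails — Rpn but no z with Rpz and Rzn.
G4: ✓.
Valid on: G2, G4.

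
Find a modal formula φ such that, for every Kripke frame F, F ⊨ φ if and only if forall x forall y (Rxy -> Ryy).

A defining formula is □(□r → r) (the T□ axiom).
Suppose □(□r→r) is valid. Take Rxy and set V(r)={w : Ryw}. Then at y, □r holds; since □(□r→r) at x, □r→r at y, so r at y, i.e. Ryy.

□(□r → r)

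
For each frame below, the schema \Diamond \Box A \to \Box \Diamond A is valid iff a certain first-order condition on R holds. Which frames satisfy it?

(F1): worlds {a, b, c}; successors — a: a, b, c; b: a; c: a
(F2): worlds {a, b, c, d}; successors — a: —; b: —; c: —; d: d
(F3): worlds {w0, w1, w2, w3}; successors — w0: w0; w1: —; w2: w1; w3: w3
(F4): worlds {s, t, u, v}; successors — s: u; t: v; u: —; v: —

(F1), (F2)

Frame correspondent (Sahlqvist): \forall x \forall y \forall z (Rxy \wedge Rxz \to \exists w (Ryw \wedge Rzw)) — i.e. convergence.
(F1): condition met.
(F2): condition met.
(F3): fails — Rw2w1 and Rw2w1 but w1 and w1 have no common successor.
(F4): fails — Rsu and Rsu but u and u have no common successor.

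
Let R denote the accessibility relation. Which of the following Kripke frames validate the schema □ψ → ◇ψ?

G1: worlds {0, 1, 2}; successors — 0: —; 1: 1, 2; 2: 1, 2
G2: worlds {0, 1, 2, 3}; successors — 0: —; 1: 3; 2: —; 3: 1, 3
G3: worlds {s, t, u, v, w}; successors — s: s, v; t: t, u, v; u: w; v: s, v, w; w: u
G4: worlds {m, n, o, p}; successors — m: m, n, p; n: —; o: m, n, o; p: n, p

G3

This is the axiom for seriality; its first-order frame correspondent is ∀x ∃y Rxy.
G1: fails — world 0 has no successor.
G2: fails — world 0 has no successor.
G3: satisfies the condition.
G4: fails — world n has no successor.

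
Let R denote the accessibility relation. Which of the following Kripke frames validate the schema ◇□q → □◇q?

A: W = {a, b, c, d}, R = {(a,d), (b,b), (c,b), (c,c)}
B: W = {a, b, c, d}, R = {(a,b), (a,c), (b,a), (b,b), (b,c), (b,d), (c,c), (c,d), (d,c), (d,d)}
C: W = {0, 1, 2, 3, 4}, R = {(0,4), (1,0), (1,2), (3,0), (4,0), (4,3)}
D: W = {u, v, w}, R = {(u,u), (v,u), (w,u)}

The schema corresponds to convergence: ∀x ∀y ∀z (Rxy ∧ Rxz → ∃w (Ryw ∧ Rzw)).
A: fails — Rad and Rad but d and d have no common successor.
B: condition met.
C: fails — R10 and R12 but 0 and 2 have no common successor.
D: condition met.
Valid on: B, D.

B, D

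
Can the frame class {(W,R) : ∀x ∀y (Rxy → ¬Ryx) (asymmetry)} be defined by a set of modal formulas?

If a class were modally definable it would be closed under surjective bounded morphisms (Goldblatt–Thomason).
The 4-cycle (worlds s,t,u,v with s→t→u→v→s) is asymmetric. Mapping every world to a single reflexive point • is a surjective bounded morphism, and the reflexive point is not asymmetric (R•• but asymmetry requires ¬R••).
So no modal formula (or set of formulas) defines exactly the asymmetric frames.

No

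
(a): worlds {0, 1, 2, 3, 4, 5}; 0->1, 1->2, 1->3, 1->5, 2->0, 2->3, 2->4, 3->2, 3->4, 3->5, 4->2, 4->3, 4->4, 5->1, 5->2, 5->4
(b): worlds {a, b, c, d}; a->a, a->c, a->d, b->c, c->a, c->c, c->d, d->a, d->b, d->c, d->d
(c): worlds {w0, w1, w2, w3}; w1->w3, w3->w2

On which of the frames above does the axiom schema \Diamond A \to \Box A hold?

(c)

Frame correspondent (Sahlqvist): \forall x \forall y \forall z (Rxy \wedge Rxz \to y = z) — i.e. partial functionality.
(a): fails — 1 sees both 2 and 3.
(b): fails — a sees both a and c.
(c): satisfies the condition.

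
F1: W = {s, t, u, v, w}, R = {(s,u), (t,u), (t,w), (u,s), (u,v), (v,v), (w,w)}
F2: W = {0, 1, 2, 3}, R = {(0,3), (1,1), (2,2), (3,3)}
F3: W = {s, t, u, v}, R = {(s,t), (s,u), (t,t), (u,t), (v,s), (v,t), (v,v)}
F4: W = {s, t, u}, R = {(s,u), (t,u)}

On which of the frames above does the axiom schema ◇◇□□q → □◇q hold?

F2, F3, F4

Frame correspondent (Sahlqvist): ∀x ∀y ∀z ((xR²y ∧ xRz) → ∃w (yR²w ∧ zRw)) — i.e. a generalized confluence (Geach) condition.
F1: fails — tR²s, tRw but no w* with sR²w* and wRw*.
F2: satisfies the condition.
F3: satisfies the condition.
F4: satisfies the condition.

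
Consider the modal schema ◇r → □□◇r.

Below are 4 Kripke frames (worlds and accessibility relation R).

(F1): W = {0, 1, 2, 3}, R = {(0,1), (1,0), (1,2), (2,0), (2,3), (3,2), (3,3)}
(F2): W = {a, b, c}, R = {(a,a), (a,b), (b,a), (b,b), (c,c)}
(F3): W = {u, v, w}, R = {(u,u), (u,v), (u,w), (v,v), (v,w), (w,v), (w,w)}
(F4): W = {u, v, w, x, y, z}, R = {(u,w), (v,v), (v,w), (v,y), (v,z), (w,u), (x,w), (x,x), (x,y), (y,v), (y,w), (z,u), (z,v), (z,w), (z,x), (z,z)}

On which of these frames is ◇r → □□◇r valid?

This is the axiom for a generalized confluence (Geach) condition; its first-order frame correspondent is ∀x ∀y ∀z ((xRy ∧ xR²z) → ∃w (y = w ∧ zRw)).
(F1): fails — 0R1, 0R²2 but no w with 1=w and 2Rw.
(F2): condition met.
(F3): fails — uRu, uR²v but no t with u=t and vRt.
(F4): fails — vRv, vR²u but no t with v=t and uRt.
Valid on: (F2).

(F2)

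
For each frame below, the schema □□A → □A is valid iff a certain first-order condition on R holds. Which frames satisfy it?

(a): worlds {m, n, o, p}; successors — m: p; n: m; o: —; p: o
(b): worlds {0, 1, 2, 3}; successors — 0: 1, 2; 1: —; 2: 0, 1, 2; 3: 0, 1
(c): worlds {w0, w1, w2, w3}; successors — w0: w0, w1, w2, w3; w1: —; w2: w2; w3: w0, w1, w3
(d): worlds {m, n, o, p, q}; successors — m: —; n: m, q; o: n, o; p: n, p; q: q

(c)

Frame correspondent (Sahlqvist): ∀x ∀y (Rxy → ∃z (Rxz ∧ Rzy)) — i.e. density.
(a): fails — Rnm but no z with Rnz and Rzm.
(b): fails — R30 but no z with R3z and Rz0.
(c): ✓.
(d): fails — Rnm but no z with Rnz and Rzm.
Valid on: (c).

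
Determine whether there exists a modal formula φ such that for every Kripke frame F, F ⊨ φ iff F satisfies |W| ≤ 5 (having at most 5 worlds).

Modal frame validity is preserved under disjoint unions.
Any modal formula valid on each of 6 disjoint one-world frames is valid on their disjoint union (validity is preserved under disjoint unions). Each one-world frame has |W|=1≤5, but the union has |W|=6.
Hence having at most 5 worlds is not modally definable.

Not modally definable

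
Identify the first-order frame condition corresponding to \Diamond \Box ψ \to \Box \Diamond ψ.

This is the .2 axiom.
It corresponds to convergence: \forall x \forall y \forall z (Rxy \wedge Rxz \to \exists w (Ryw \wedge Rzw)).

Convergence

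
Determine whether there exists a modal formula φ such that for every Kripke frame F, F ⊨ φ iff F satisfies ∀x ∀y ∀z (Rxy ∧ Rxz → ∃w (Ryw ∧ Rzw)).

Yes — defined by ◇□p → □◇p

This is a Sahlqvist condition; the .2 axiom ◇□p → □◇p defines it.
Suppose ◇□p→□◇p is valid. Take Rxy, Rxz and set V(p)={w : Ryw}. Then □p at y so ◇□p at x, so □◇p at x, so ◇p at z, giving w with Rzw and Ryw.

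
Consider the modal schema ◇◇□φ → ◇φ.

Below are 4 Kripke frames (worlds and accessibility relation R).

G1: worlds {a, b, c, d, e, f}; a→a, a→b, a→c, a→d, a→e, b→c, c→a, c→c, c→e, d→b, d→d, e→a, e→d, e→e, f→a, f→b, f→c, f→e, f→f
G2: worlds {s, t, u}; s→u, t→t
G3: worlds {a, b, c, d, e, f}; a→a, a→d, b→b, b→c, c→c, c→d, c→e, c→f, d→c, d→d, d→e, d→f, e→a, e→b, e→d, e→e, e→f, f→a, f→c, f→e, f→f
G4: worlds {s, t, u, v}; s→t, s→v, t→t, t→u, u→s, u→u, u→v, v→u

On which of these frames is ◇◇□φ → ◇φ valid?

Frame correspondent (Sahlqvist): ∀x ∀y (xR²y → ∃w (yRw ∧ xRw)) — i.e. a generalized confluence (Geach) condition.
G1: fails — bR²e but no w with eRw and bRw.
G2: ✓.
G3: ✓.
G4: fails — vR²s but no w with sRw and vRw.

G2, G3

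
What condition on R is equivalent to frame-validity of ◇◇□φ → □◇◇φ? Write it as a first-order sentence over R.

∀x ∀y ∀z ((xR²y ∧ xRz) → ∃w (yRw ∧ zR²w))

This is a Sahlqvist (Geach-type) schema ◇^2□^1φ → □^1◇^2φ.
First-order correspondent: ∀x ∀y ∀z ((xR²y ∧ xRz) → ∃w (yRw ∧ zR²w)).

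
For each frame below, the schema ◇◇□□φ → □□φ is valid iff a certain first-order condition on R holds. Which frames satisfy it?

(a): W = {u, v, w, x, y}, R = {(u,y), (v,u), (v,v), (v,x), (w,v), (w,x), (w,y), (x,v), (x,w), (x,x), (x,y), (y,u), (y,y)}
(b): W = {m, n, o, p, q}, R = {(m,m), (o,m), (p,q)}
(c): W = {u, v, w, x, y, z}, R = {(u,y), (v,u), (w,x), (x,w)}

Frame correspondent (Sahlqvist): ∀x ∀y ∀z ((xR²y ∧ xR²z) → ∃w (yR²w ∧ z = w)) — i.e. a generalized confluence (Geach) condition.
(a): fails — vR²u, vR²v but no t with uR²t and v=t.
(b): satisfies the condition.
(c): fails — vR²y, vR²y but no t with yR²t and y=t.
Valid on: (b).

(b)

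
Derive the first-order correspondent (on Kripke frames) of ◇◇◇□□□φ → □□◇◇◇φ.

∀x ∀y ∀z ((xR³y ∧ xR²z) → ∃w (yR³w ∧ zR³w))

This is a Sahlqvist (Geach-type) schema ◇^3□^3φ → □^2◇^3φ.
First-order correspondent: ∀x ∀y ∀z ((xR³y ∧ xR²z) → ∃w (yR³w ∧ zR³w)).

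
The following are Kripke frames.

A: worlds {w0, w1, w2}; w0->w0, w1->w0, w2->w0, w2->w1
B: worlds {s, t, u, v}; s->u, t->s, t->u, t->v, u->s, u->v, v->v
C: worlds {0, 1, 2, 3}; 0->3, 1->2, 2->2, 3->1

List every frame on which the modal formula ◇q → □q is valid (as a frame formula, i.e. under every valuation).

C

This is the axiom for partial functionality; its first-order frame correspondent is ∀x ∀y ∀z (Rxy ∧ Rxz → y = z).
A: fails — w2 sees both w0 and w1.
B: fails — t sees both s and u.
C: ✓.
Valid on: C.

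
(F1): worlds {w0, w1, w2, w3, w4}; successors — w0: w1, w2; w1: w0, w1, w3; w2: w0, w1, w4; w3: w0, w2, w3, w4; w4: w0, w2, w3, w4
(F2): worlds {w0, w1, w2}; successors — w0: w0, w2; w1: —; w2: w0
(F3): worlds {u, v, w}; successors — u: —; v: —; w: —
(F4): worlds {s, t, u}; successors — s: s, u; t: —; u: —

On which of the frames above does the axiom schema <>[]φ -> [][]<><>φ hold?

(F1), (F2), (F3)

The schema corresponds to a generalized confluence (Geach) condition: forall x forall y forall z ((xRy & x R^2 z) -> exists w (yRw & z R^2 w)).
(F1): holds.
(F2): holds.
(F3): holds.
(F4): fails — sRs, sR²u but no w with sRw and uR²w.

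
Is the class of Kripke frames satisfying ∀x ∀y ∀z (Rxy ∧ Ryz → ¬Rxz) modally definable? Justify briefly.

No

If a class were modally definable it would be closed under surjective bounded morphisms (Goldblatt–Thomason).
The 3-cycle (worlds s,t,u with s→t→u→s) is intransitive. Mapping every world to a single reflexive point • is a surjective bounded morphism; the reflexive point is not intransitive (R••∧R•• but R••).
So the class is not modally definable.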